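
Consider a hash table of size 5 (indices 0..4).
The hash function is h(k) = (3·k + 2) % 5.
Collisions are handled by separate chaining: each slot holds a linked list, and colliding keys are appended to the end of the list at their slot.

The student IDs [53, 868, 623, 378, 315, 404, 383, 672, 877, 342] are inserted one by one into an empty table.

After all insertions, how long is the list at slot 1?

53 -> bucket 1
868 -> bucket 1 (collision)
623 -> bucket 1 (collision)
378 -> bucket 1 (collision)
315 -> bucket 2
404 -> bucket 4
383 -> bucket 1 (collision)
672 -> bucket 3
877 -> bucket 3 (collision)
342 -> bucket 3 (collision)
Final buckets:
0: .
1: 53 -> 868 -> 623 -> 378 -> 383
2: 315
3: 672 -> 877 -> 342
4: 404

5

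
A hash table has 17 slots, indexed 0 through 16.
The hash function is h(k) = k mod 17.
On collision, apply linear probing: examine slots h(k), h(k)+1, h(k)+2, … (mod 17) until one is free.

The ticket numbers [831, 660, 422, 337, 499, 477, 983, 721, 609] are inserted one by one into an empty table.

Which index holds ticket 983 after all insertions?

2

831: h=15 → slot 15
660: h=14 → slot 14
422: h=14, probe 14,15,16 → slot 16
337: h=14, probe 14,15,16,0 → slot 0
499: h=6 → slot 6
477: h=1 → slot 1
983: h=14, probe 14,15,16,0,1,2 → slot 2
721: h=7 → slot 7
609: h=14, probe 14,15,16,0,1,2,3 → slot 3
Table: [337, 477, 983, 609, —, —, 499, 721, —, —, —, —, —, —, 660, 831, 422]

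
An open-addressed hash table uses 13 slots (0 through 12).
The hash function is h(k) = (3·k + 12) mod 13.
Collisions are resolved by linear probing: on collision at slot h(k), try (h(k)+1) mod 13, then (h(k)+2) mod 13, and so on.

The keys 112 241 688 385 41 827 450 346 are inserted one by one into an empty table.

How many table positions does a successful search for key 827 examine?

112: h=10 -> slot 10
241: h=7 -> slot 7
688: h=9 -> slot 9
385: h=10, probe 10,11 -> slot 11
41: h=5 -> slot 5
827: h=10, probe 10,11,12 -> slot 12
450: h=10, probe 10,11,12,0 -> slot 0
346: h=10, probe 10,11,12,0,1 -> slot 1
Table: [450, 346, -, -, -, 41, -, 241, -, 688, 112, 385, 827]
Lookup 827: h=10, probe 10,11,12 → found at 12.

3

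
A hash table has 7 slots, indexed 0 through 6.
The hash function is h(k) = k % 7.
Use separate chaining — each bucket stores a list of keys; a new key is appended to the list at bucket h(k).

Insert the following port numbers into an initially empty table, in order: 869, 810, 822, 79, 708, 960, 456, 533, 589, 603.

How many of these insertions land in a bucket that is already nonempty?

6

869 -> bucket 1
810 -> bucket 5
822 -> bucket 3
79 -> bucket 2
708 -> bucket 1 (collision)
960 -> bucket 1 (collision)
456 -> bucket 1 (collision)
533 -> bucket 1 (collision)
589 -> bucket 1 (collision)
603 -> bucket 1 (collision)
Final buckets:
0: _
1: 869 -> 708 -> 960 -> 456 -> 533 -> 589 -> 603
2: 79
3: 822
4: _
5: 810
6: _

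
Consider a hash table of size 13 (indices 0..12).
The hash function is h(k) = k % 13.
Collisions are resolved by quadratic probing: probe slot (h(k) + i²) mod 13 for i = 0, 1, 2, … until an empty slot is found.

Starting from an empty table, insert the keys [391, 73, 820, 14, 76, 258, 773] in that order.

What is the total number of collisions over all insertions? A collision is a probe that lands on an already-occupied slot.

Insert 391: h=1, slot 1 empty -> index 1.
Insert 73: h=8, slot 8 empty -> index 8.
Insert 820: h=1, slot 1 occupied -> index 2.
Insert 14: h=1, slots 1,2 occupied -> index 5.
Insert 76: h=11, slot 11 empty -> index 11.
Insert 258: h=11, slot 11 occupied -> index 12.
Insert 773: h=6, slot 6 empty -> index 6.
Table: [-, 391, 820, -, -, 14, 773, -, 73, -, -, 76, 258]

4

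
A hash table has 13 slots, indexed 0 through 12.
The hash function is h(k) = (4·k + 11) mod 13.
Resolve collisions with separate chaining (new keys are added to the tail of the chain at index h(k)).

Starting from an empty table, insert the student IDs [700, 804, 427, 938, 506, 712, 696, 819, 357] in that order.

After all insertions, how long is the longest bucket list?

700 → bucket 3
804 → bucket 3 (collision)
427 → bucket 3 (collision)
938 → bucket 6
506 → bucket 7
712 → bucket 12
696 → bucket 0
819 → bucket 11
357 → bucket 9
Final buckets:
0: 696
1: .
2: .
3: 700 -> 804 -> 427
4: .
5: .
6: 938
7: 506
8: .
9: 357
10: .
11: 819
12: 712

3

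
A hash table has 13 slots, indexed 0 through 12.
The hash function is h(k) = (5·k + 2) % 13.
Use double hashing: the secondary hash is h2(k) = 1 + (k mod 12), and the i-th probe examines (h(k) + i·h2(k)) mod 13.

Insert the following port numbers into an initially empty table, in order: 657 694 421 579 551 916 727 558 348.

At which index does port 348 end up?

657: h=11 → slot 11
694: h=1 → slot 1
421: h=1, h2=2, probe 1,3 → slot 3
579: h=11, h2=4, probe 11,2 → slot 2
551: h=1, h2=12, probe 1,0 → slot 0
916: h=6 → slot 6
727: h=10 → slot 10
558: h=10, h2=7, probe 10,4 → slot 4
348: h=0, h2=1, probe 0,1,2,3,4,5 → slot 5
Table: [551, 694, 579, 421, 558, 348, 916, _, _, _, 727, 657, _]

5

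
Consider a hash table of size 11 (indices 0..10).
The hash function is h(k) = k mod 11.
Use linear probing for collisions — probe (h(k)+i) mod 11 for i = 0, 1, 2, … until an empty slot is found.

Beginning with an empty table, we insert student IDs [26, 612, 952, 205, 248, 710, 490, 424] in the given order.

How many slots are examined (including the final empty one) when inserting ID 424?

26 hashes to 4; slot 4 is free -> place at 4.
612 hashes to 7; slot 7 is free -> place at 7.
952 hashes to 6; slot 6 is free -> place at 6.
205 hashes to 7; 7 taken -> place at 8.
248 hashes to 6; 6,7,8 taken -> place at 9.
710 hashes to 6; 6,7,8,9 taken -> place at 10.
490 hashes to 6; 6,7,8,9,10 taken -> place at 0.
424 hashes to 6; 6,7,8,9,10,0 taken -> place at 1.
Table: [490, 424, _, _, 26, _, 952, 612, 205, 248, 710]

7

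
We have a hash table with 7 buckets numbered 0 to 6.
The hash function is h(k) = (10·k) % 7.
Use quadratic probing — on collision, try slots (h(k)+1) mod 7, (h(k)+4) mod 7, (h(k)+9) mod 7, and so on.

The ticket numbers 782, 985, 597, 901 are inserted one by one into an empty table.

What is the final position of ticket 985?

Insert 782: h=1, slot 1 empty => index 1.
Insert 985: h=1, slot 1 occupied => index 2.
Insert 597: h=6, slot 6 empty => index 6.
Insert 901: h=1, slots 1,2 occupied => index 5.
Table: [—, 782, 985, —, —, 901, 597]

2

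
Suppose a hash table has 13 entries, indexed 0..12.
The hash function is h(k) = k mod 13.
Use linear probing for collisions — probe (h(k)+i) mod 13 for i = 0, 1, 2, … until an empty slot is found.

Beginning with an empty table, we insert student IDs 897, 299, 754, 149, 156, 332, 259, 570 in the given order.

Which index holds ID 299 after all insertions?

Insert 897: h=0, slot 0 empty → index 0.
Insert 299: h=0, slot 0 occupied → index 1.
Insert 754: h=0, slots 0,1 occupied → index 2.
Insert 149: h=6, slot 6 empty → index 6.
Insert 156: h=0, slots 0,1,2 occupied → index 3.
Insert 332: h=7, slot 7 empty → index 7.
Insert 259: h=12, slot 12 empty → index 12.
Insert 570: h=11, slot 11 empty → index 11.
Table: [897, 299, 754, 156, _, _, 149, 332, _, _, _, 570, 259]

1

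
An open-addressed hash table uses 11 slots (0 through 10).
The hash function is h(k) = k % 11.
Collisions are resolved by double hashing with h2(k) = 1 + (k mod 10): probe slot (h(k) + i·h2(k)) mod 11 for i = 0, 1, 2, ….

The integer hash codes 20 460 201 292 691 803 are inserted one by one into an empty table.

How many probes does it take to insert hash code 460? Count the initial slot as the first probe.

2

20 hashes to 9; slot 9 is free → place at 9.
460 hashes to 9, h2=1; 9 taken → place at 10.
201 hashes to 3; slot 3 is free → place at 3.
292 hashes to 6; slot 6 is free → place at 6.
691 hashes to 9, h2=2; 9 taken → place at 0.
803 hashes to 0, h2=4; 0 taken → place at 4.
Table: [691, —, —, 201, 803, —, 292, —, —, 20, 460]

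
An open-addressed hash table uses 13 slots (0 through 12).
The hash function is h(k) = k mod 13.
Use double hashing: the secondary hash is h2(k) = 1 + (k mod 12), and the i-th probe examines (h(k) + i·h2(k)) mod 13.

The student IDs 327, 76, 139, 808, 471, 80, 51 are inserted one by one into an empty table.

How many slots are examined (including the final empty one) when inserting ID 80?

Insert 327: h=2, slot 2 empty → index 2.
Insert 76: h=11, slot 11 empty → index 11.
Insert 139: h=9, slot 9 empty → index 9.
Insert 808: h=2, h2=5, slot 2 occupied → index 7.
Insert 471: h=3, slot 3 empty → index 3.
Insert 80: h=2, h2=9, slots 2,11,7,3 occupied → index 12.
Insert 51: h=12, h2=4, slots 12,3,7,11,2 occupied → index 6.
Table: [_, _, 327, 471, _, _, 51, 808, _, 139, _, 76, 80]

5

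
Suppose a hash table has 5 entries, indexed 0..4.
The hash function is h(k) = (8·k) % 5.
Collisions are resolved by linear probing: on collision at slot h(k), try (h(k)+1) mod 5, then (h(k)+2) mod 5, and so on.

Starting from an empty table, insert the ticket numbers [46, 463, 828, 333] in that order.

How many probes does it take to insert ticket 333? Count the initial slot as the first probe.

3

46: h=3 => slot 3
463: h=4 => slot 4
828: h=4, probe 4,0 => slot 0
333: h=4, probe 4,0,1 => slot 1
Table: [828, 333, _, 46, 463]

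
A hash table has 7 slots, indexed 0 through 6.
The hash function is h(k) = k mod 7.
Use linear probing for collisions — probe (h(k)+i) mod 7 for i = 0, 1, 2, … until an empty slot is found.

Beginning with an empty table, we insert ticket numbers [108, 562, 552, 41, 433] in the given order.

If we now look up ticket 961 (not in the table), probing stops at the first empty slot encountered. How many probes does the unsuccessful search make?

Insert 108: h=3, slot 3 empty => index 3.
Insert 562: h=2, slot 2 empty => index 2.
Insert 552: h=6, slot 6 empty => index 6.
Insert 41: h=6, slot 6 occupied => index 0.
Insert 433: h=6, slots 6,0 occupied => index 1.
Table: [41, 433, 562, 108, _, _, 552]
Lookup 961: h=2, probe 2,3,4 → slot 4 empty, not found.

3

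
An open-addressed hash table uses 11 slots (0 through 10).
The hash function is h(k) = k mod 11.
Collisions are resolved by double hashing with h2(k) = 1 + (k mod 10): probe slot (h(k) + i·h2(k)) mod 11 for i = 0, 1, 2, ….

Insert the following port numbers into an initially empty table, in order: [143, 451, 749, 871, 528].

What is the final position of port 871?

Insert 143: h=0, slot 0 empty -> index 0.
Insert 451: h=0, h2=2, slot 0 occupied -> index 2.
Insert 749: h=1, slot 1 empty -> index 1.
Insert 871: h=2, h2=2, slot 2 occupied -> index 4.
Insert 528: h=0, h2=9, slot 0 occupied -> index 9.
Table: [143, 749, 451, _, 871, _, _, _, _, 528, _]

4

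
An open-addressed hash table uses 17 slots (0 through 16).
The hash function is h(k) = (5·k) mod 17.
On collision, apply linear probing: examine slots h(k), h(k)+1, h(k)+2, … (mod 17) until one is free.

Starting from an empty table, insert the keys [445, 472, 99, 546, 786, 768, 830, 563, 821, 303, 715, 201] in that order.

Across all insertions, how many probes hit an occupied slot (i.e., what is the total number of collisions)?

445 hashes to 15; slot 15 is free => place at 15.
472 hashes to 14; slot 14 is free => place at 14.
99 hashes to 2; slot 2 is free => place at 2.
546 hashes to 10; slot 10 is free => place at 10.
786 hashes to 3; slot 3 is free => place at 3.
768 hashes to 15; 15 taken => place at 16.
830 hashes to 2; 2,3 taken => place at 4.
563 hashes to 10; 10 taken => place at 11.
821 hashes to 8; slot 8 is free => place at 8.
303 hashes to 2; 2,3,4 taken => place at 5.
715 hashes to 5; 5 taken => place at 6.
201 hashes to 2; 2,3,4,5,6 taken => place at 7.
Table: [—, —, 99, 786, 830, 303, 715, 201, 821, —, 546, 563, —, —, 472, 445, 768]

13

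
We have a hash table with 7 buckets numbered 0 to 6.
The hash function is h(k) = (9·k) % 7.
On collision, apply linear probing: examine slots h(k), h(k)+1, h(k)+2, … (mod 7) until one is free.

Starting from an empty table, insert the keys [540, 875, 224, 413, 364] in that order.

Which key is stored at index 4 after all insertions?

364

Insert 540: h=2, slot 2 empty => index 2.
Insert 875: h=0, slot 0 empty => index 0.
Insert 224: h=0, slot 0 occupied => index 1.
Insert 413: h=0, slots 0,1,2 occupied => index 3.
Insert 364: h=0, slots 0,1,2,3 occupied => index 4.
Table: [875, 224, 540, 413, 364, ., .]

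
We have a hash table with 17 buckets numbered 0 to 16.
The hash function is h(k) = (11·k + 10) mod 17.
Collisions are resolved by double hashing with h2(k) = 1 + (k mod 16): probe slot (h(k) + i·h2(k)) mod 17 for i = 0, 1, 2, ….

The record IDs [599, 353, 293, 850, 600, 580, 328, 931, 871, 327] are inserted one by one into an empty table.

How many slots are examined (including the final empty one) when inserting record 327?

3

599 hashes to 3; slot 3 is free => place at 3.
353 hashes to 0; slot 0 is free => place at 0.
293 hashes to 3, h2=6; 3 taken => place at 9.
850 hashes to 10; slot 10 is free => place at 10.
600 hashes to 14; slot 14 is free => place at 14.
580 hashes to 15; slot 15 is free => place at 15.
328 hashes to 14, h2=9; 14 taken => place at 6.
931 hashes to 0, h2=4; 0 taken => place at 4.
871 hashes to 3, h2=8; 3 taken => place at 11.
327 hashes to 3, h2=8; 3,11 taken => place at 2.
Table: [353, ., 327, 599, 931, ., 328, ., ., 293, 850, 871, ., ., 600, 580, .]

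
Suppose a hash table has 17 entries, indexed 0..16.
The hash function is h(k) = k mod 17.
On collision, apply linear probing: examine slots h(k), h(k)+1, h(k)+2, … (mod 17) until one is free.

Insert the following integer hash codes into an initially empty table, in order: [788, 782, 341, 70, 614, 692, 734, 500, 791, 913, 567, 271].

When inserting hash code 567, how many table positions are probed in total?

3

Insert 788: h=6, slot 6 empty -> index 6.
Insert 782: h=0, slot 0 empty -> index 0.
Insert 341: h=1, slot 1 empty -> index 1.
Insert 70: h=2, slot 2 empty -> index 2.
Insert 614: h=2, slot 2 occupied -> index 3.
Insert 692: h=12, slot 12 empty -> index 12.
Insert 734: h=3, slot 3 occupied -> index 4.
Insert 500: h=7, slot 7 empty -> index 7.
Insert 791: h=9, slot 9 empty -> index 9.
Insert 913: h=12, slot 12 occupied -> index 13.
Insert 567: h=6, slots 6,7 occupied -> index 8.
Insert 271: h=16, slot 16 empty -> index 16.
Table: [782, 341, 70, 614, 734, ., 788, 500, 567, 791, ., ., 692, 913, ., ., 271]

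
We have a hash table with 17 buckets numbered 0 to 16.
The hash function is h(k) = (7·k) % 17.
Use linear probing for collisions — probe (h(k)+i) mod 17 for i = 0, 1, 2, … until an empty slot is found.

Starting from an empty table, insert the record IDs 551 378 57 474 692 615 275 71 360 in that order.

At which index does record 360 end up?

551: h=15 => slot 15
378: h=11 => slot 11
57: h=8 => slot 8
474: h=3 => slot 3
692: h=16 => slot 16
615: h=4 => slot 4
275: h=4, probe 4,5 => slot 5
71: h=4, probe 4,5,6 => slot 6
360: h=4, probe 4,5,6,7 => slot 7
Table: [_, _, _, 474, 615, 275, 71, 360, 57, _, _, 378, _, _, _, 551, 692]

7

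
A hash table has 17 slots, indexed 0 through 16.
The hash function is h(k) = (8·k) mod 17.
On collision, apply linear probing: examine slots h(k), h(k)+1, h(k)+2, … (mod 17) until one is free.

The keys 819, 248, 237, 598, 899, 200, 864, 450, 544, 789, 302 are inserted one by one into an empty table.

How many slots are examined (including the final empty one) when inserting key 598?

2

Insert 819: h=7, slot 7 empty => index 7.
Insert 248: h=12, slot 12 empty => index 12.
Insert 237: h=9, slot 9 empty => index 9.
Insert 598: h=7, slot 7 occupied => index 8.
Insert 899: h=1, slot 1 empty => index 1.
Insert 200: h=2, slot 2 empty => index 2.
Insert 864: h=10, slot 10 empty => index 10.
Insert 450: h=13, slot 13 empty => index 13.
Insert 544: h=0, slot 0 empty => index 0.
Insert 789: h=5, slot 5 empty => index 5.
Insert 302: h=2, slot 2 occupied => index 3.
Table: [544, 899, 200, 302, ∅, 789, ∅, 819, 598, 237, 864, ∅, 248, 450, ∅, ∅, ∅]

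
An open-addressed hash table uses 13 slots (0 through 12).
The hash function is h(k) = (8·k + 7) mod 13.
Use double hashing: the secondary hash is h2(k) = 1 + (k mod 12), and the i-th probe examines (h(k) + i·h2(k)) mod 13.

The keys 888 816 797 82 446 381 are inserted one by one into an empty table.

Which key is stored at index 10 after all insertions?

888: h=0 -> slot 0
816: h=9 -> slot 9
797: h=0, h2=6, probe 0,6 -> slot 6
82: h=0, h2=11, probe 0,11 -> slot 11
446: h=0, h2=3, probe 0,3 -> slot 3
381: h=0, h2=10, probe 0,10 -> slot 10
Table: [888, ∅, ∅, 446, ∅, ∅, 797, ∅, ∅, 816, 381, 82, ∅]

381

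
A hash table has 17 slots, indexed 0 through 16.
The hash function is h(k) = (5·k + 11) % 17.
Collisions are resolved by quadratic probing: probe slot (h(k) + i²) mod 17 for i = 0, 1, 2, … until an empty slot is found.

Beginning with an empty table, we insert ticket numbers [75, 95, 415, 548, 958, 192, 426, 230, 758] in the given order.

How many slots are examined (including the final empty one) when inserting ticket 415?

2

Insert 75: h=12, slot 12 empty → index 12.
Insert 95: h=10, slot 10 empty → index 10.
Insert 415: h=12, slot 12 occupied → index 13.
Insert 548: h=14, slot 14 empty → index 14.
Insert 958: h=7, slot 7 empty → index 7.
Insert 192: h=2, slot 2 empty → index 2.
Insert 426: h=16, slot 16 empty → index 16.
Insert 230: h=5, slot 5 empty → index 5.
Insert 758: h=10, slot 10 occupied → index 11.
Table: [-, -, 192, -, -, 230, -, 958, -, -, 95, 758, 75, 415, 548, -, 426]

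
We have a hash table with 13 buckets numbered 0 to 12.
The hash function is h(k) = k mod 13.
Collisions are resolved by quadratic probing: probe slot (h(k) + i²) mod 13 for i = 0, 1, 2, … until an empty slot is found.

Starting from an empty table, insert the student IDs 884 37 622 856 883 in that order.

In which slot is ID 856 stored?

2

884: h=0 -> slot 0
37: h=11 -> slot 11
622: h=11, probe 11,12 -> slot 12
856: h=11, probe 11,12,2 -> slot 2
883: h=12, probe 12,0,3 -> slot 3
Table: [884, _, 856, 883, _, _, _, _, _, _, _, 37, 622]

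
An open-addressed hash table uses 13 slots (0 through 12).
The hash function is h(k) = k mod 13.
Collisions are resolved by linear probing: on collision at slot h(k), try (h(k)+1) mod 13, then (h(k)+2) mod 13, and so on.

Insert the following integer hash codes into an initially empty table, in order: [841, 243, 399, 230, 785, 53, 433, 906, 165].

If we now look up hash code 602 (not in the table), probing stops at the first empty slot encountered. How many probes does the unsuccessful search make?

3

841 hashes to 9; slot 9 is free → place at 9.
243 hashes to 9; 9 taken → place at 10.
399 hashes to 9; 9,10 taken → place at 11.
230 hashes to 9; 9,10,11 taken → place at 12.
785 hashes to 5; slot 5 is free → place at 5.
53 hashes to 1; slot 1 is free → place at 1.
433 hashes to 4; slot 4 is free → place at 4.
906 hashes to 9; 9,10,11,12 taken → place at 0.
165 hashes to 9; 9,10,11,12,0,1 taken → place at 2.
Table: [906, 53, 165, _, 433, 785, _, _, _, 841, 243, 399, 230]
Lookup 602: h=4, probe 4,5,6 → slot 6 empty, not found.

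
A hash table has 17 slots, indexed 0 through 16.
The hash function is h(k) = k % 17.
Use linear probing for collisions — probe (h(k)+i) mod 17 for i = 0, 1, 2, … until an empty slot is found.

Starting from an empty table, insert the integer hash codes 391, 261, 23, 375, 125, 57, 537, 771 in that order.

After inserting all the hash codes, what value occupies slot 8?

125

391: h=0 → slot 0
261: h=6 → slot 6
23: h=6, probe 6,7 → slot 7
375: h=1 → slot 1
125: h=6, probe 6,7,8 → slot 8
57: h=6, probe 6,7,8,9 → slot 9
537: h=10 → slot 10
771: h=6, probe 6,7,8,9,10,11 → slot 11
Table: [391, 375, —, —, —, —, 261, 23, 125, 57, 537, 771, —, —, —, —, —]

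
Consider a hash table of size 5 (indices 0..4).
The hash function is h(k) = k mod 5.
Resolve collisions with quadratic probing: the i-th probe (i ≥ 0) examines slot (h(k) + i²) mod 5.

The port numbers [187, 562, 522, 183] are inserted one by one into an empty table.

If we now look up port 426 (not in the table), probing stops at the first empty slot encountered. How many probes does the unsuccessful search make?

Insert 187: h=2, slot 2 empty → index 2.
Insert 562: h=2, slot 2 occupied → index 3.
Insert 522: h=2, slots 2,3 occupied → index 1.
Insert 183: h=3, slot 3 occupied → index 4.
Table: [., 522, 187, 562, 183]
Lookup 426: h=1, probe 1,2,0 → slot 0 empty, not found.

3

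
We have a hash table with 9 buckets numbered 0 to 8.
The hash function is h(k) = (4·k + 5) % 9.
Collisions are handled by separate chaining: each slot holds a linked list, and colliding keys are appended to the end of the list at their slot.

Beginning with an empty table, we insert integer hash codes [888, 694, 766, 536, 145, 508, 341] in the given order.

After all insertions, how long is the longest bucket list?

3

888 → bucket 2
694 → bucket 0
766 → bucket 0 (collision)
536 → bucket 7
145 → bucket 0 (collision)
508 → bucket 3
341 → bucket 1
Final buckets:
0: 694 -> 766 -> 145
1: 341
2: 888
3: 508
4: _
5: _
6: _
7: 536
8: _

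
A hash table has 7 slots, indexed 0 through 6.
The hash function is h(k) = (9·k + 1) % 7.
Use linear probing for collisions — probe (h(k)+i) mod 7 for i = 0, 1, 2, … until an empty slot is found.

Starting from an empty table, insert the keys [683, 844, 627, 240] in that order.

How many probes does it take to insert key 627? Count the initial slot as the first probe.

683 hashes to 2; slot 2 is free => place at 2.
844 hashes to 2; 2 taken => place at 3.
627 hashes to 2; 2,3 taken => place at 4.
240 hashes to 5; slot 5 is free => place at 5.
Table: [_, _, 683, 844, 627, 240, _]

3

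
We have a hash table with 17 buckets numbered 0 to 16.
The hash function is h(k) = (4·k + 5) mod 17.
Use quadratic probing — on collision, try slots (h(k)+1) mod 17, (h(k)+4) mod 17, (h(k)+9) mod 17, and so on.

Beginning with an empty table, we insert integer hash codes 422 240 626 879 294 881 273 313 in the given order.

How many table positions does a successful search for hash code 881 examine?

3

Insert 422: h=10, slot 10 empty → index 10.
Insert 240: h=13, slot 13 empty → index 13.
Insert 626: h=10, slot 10 occupied → index 11.
Insert 879: h=2, slot 2 empty → index 2.
Insert 294: h=8, slot 8 empty → index 8.
Insert 881: h=10, slots 10,11 occupied → index 14.
Insert 273: h=9, slot 9 empty → index 9.
Insert 313: h=16, slot 16 empty → index 16.
Table: [∅, ∅, 879, ∅, ∅, ∅, ∅, ∅, 294, 273, 422, 626, ∅, 240, 881, ∅, 313]
Lookup 881: h=10, probe 10,11,14 → found at 14.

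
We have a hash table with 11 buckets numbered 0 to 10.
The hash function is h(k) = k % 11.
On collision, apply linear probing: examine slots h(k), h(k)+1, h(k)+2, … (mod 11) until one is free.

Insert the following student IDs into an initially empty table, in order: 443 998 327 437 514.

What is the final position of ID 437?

Insert 443: h=3, slot 3 empty → index 3.
Insert 998: h=8, slot 8 empty → index 8.
Insert 327: h=8, slot 8 occupied → index 9.
Insert 437: h=8, slots 8,9 occupied → index 10.
Insert 514: h=8, slots 8,9,10 occupied → index 0.
Table: [514, ∅, ∅, 443, ∅, ∅, ∅, ∅, 998, 327, 437]

10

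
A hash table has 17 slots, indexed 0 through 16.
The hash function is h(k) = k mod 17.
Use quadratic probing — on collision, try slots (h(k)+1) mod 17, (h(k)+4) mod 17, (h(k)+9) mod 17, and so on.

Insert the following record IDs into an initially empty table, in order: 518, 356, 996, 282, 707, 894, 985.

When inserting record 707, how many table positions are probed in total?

3

Insert 518: h=8, slot 8 empty -> index 8.
Insert 356: h=16, slot 16 empty -> index 16.
Insert 996: h=10, slot 10 empty -> index 10.
Insert 282: h=10, slot 10 occupied -> index 11.
Insert 707: h=10, slots 10,11 occupied -> index 14.
Insert 894: h=10, slots 10,11,14 occupied -> index 2.
Insert 985: h=16, slot 16 occupied -> index 0.
Table: [985, —, 894, —, —, —, —, —, 518, —, 996, 282, —, —, 707, —, 356]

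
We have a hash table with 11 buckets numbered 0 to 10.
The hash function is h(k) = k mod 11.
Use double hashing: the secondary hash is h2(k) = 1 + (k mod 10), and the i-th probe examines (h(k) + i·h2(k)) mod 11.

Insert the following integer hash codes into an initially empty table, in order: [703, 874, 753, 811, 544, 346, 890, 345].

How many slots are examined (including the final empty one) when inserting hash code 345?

Insert 703: h=10, slot 10 empty => index 10.
Insert 874: h=5, slot 5 empty => index 5.
Insert 753: h=5, h2=4, slot 5 occupied => index 9.
Insert 811: h=8, slot 8 empty => index 8.
Insert 544: h=5, h2=5, slots 5,10 occupied => index 4.
Insert 346: h=5, h2=7, slot 5 occupied => index 1.
Insert 890: h=10, h2=1, slot 10 occupied => index 0.
Insert 345: h=4, h2=6, slots 4,10,5,0 occupied => index 6.
Table: [890, 346, —, —, 544, 874, 345, —, 811, 753, 703]

5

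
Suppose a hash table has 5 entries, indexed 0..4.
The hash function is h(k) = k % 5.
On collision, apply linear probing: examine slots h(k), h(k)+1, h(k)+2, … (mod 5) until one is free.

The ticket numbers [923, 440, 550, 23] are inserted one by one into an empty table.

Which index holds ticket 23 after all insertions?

923: h=3 → slot 3
440: h=0 → slot 0
550: h=0, probe 0,1 → slot 1
23: h=3, probe 3,4 → slot 4
Table: [440, 550, _, 923, 23]

4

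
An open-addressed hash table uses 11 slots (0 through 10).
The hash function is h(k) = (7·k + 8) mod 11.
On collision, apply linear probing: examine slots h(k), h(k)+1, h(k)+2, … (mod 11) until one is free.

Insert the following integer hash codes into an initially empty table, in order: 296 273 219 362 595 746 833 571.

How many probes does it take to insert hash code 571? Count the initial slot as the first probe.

296: h=1 -> slot 1
273: h=5 -> slot 5
219: h=1, probe 1,2 -> slot 2
362: h=1, probe 1,2,3 -> slot 3
595: h=4 -> slot 4
746: h=5, probe 5,6 -> slot 6
833: h=9 -> slot 9
571: h=1, probe 1,2,3,4,5,6,7 -> slot 7
Table: [., 296, 219, 362, 595, 273, 746, 571, ., 833, .]

7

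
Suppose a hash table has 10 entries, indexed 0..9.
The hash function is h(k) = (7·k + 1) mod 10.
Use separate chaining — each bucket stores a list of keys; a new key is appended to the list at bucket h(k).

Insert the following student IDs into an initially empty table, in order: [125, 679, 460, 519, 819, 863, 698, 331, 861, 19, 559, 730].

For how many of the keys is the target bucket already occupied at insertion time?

125 → bucket 6
679 → bucket 4
460 → bucket 1
519 → bucket 4 (collision)
819 → bucket 4 (collision)
863 → bucket 2
698 → bucket 7
331 → bucket 8
861 → bucket 8 (collision)
19 → bucket 4 (collision)
559 → bucket 4 (collision)
730 → bucket 1 (collision)
Final buckets:
0: -
1: 460 -> 730
2: 863
3: -
4: 679 -> 519 -> 819 -> 19 -> 559
5: -
6: 125
7: 698
8: 331 -> 861
9: -

6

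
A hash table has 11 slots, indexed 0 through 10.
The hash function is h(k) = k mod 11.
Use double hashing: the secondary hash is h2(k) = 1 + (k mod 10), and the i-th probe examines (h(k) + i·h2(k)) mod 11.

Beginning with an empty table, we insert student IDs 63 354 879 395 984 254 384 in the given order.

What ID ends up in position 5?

63 hashes to 8; slot 8 is free -> place at 8.
354 hashes to 2; slot 2 is free -> place at 2.
879 hashes to 10; slot 10 is free -> place at 10.
395 hashes to 10, h2=6; 10 taken -> place at 5.
984 hashes to 5, h2=5; 5,10 taken -> place at 4.
254 hashes to 1; slot 1 is free -> place at 1.
384 hashes to 10, h2=5; 10,4 taken -> place at 9.
Table: [—, 254, 354, —, 984, 395, —, —, 63, 384, 879]

395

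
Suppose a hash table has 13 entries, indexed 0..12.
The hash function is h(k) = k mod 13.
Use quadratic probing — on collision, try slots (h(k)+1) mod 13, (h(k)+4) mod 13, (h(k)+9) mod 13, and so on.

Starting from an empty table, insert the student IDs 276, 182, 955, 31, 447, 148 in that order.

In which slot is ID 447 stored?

9

276 hashes to 3; slot 3 is free -> place at 3.
182 hashes to 0; slot 0 is free -> place at 0.
955 hashes to 6; slot 6 is free -> place at 6.
31 hashes to 5; slot 5 is free -> place at 5.
447 hashes to 5; 5,6 taken -> place at 9.
148 hashes to 5; 5,6,9 taken -> place at 1.
Table: [182, 148, -, 276, -, 31, 955, -, -, 447, -, -, -]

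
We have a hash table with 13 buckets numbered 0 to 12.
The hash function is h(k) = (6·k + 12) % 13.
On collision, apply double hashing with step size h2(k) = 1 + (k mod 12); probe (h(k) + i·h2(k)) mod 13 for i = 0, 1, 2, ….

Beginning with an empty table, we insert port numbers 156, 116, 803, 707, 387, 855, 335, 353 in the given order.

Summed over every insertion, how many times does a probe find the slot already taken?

Insert 156: h=12, slot 12 empty => index 12.
Insert 116: h=6, slot 6 empty => index 6.
Insert 803: h=7, slot 7 empty => index 7.
Insert 707: h=3, slot 3 empty => index 3.
Insert 387: h=7, h2=4, slot 7 occupied => index 11.
Insert 855: h=7, h2=4, slots 7,11 occupied => index 2.
Insert 335: h=7, h2=12, slots 7,6 occupied => index 5.
Insert 353: h=11, h2=6, slot 11 occupied => index 4.
Table: [_, _, 855, 707, 353, 335, 116, 803, _, _, _, 387, 156]

6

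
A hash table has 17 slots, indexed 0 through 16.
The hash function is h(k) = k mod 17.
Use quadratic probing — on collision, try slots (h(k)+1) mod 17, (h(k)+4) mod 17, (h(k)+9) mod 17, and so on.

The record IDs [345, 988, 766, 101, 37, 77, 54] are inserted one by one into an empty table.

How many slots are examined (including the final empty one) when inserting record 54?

345 hashes to 5; slot 5 is free -> place at 5.
988 hashes to 2; slot 2 is free -> place at 2.
766 hashes to 1; slot 1 is free -> place at 1.
101 hashes to 16; slot 16 is free -> place at 16.
37 hashes to 3; slot 3 is free -> place at 3.
77 hashes to 9; slot 9 is free -> place at 9.
54 hashes to 3; 3 taken -> place at 4.
Table: [-, 766, 988, 37, 54, 345, -, -, -, 77, -, -, -, -, -, -, 101]

2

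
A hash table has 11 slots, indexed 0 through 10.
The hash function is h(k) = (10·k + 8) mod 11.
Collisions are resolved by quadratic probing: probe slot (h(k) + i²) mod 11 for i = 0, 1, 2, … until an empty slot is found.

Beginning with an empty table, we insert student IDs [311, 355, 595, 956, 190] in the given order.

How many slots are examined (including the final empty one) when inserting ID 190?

Insert 311: h=5, slot 5 empty -> index 5.
Insert 355: h=5, slot 5 occupied -> index 6.
Insert 595: h=7, slot 7 empty -> index 7.
Insert 956: h=9, slot 9 empty -> index 9.
Insert 190: h=5, slots 5,6,9 occupied -> index 3.
Table: [—, —, —, 190, —, 311, 355, 595, —, 956, —]

4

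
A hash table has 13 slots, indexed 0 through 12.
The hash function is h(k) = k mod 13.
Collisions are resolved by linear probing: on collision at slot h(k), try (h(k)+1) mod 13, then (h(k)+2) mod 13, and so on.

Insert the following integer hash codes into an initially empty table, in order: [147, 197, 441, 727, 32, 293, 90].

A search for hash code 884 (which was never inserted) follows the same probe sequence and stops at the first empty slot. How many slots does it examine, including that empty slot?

4

147 hashes to 4; slot 4 is free → place at 4.
197 hashes to 2; slot 2 is free → place at 2.
441 hashes to 12; slot 12 is free → place at 12.
727 hashes to 12; 12 taken → place at 0.
32 hashes to 6; slot 6 is free → place at 6.
293 hashes to 7; slot 7 is free → place at 7.
90 hashes to 12; 12,0 taken → place at 1.
Table: [727, 90, 197, ., 147, ., 32, 293, ., ., ., ., 441]
Lookup 884: h=0, probe 0,1,2,3 → slot 3 empty, not found.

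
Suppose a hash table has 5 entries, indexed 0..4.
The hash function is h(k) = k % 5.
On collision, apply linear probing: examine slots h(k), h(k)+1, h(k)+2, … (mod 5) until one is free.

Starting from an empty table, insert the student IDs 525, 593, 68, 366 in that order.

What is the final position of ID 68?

525: h=0 -> slot 0
593: h=3 -> slot 3
68: h=3, probe 3,4 -> slot 4
366: h=1 -> slot 1
Table: [525, 366, ., 593, 68]

4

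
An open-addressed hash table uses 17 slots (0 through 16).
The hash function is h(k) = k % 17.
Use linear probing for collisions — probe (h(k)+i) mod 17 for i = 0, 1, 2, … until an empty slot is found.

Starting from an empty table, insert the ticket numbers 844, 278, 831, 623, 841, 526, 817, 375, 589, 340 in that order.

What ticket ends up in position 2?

375

844: h=11 => slot 11
278: h=6 => slot 6
831: h=15 => slot 15
623: h=11, probe 11,12 => slot 12
841: h=8 => slot 8
526: h=16 => slot 16
817: h=1 => slot 1
375: h=1, probe 1,2 => slot 2
589: h=11, probe 11,12,13 => slot 13
340: h=0 => slot 0
Table: [340, 817, 375, ., ., ., 278, ., 841, ., ., 844, 623, 589, ., 831, 526]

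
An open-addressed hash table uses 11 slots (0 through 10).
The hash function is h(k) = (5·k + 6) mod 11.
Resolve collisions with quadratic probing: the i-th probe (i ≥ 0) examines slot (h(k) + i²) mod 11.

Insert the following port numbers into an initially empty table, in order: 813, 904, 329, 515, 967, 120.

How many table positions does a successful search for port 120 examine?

5

813 hashes to 1; slot 1 is free → place at 1.
904 hashes to 5; slot 5 is free → place at 5.
329 hashes to 1; 1 taken → place at 2.
515 hashes to 7; slot 7 is free → place at 7.
967 hashes to 1; 1,2,5 taken → place at 10.
120 hashes to 1; 1,2,5,10 taken → place at 6.
Table: [—, 813, 329, —, —, 904, 120, 515, —, —, 967]
Lookup 120: h=1, probe 1,2,5,10,6 → found at 6.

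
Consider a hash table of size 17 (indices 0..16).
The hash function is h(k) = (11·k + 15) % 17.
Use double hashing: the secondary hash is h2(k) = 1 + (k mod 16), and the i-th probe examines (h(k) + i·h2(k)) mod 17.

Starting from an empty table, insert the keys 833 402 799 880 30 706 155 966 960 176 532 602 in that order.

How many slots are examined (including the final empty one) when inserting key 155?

3

Insert 833: h=15, slot 15 empty → index 15.
Insert 402: h=0, slot 0 empty → index 0.
Insert 799: h=15, h2=16, slot 15 occupied → index 14.
Insert 880: h=5, slot 5 empty → index 5.
Insert 30: h=5, h2=15, slot 5 occupied → index 3.
Insert 706: h=12, slot 12 empty → index 12.
Insert 155: h=3, h2=12, slots 3,15 occupied → index 10.
Insert 966: h=16, slot 16 empty → index 16.
Insert 960: h=1, slot 1 empty → index 1.
Insert 176: h=13, slot 13 empty → index 13.
Insert 532: h=2, slot 2 empty → index 2.
Insert 602: h=7, slot 7 empty → index 7.
Table: [402, 960, 532, 30, ., 880, ., 602, ., ., 155, ., 706, 176, 799, 833, 966]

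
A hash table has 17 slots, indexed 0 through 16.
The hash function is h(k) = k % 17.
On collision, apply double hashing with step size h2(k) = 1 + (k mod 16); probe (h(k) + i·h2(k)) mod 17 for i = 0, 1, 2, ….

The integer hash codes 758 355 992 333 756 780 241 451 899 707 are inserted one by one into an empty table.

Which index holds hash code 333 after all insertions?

758 hashes to 10; slot 10 is free → place at 10.
355 hashes to 15; slot 15 is free → place at 15.
992 hashes to 6; slot 6 is free → place at 6.
333 hashes to 10, h2=14; 10 taken → place at 7.
756 hashes to 8; slot 8 is free → place at 8.
780 hashes to 15, h2=13; 15 taken → place at 11.
241 hashes to 3; slot 3 is free → place at 3.
451 hashes to 9; slot 9 is free → place at 9.
899 hashes to 15, h2=4; 15 taken → place at 2.
707 hashes to 10, h2=4; 10 taken → place at 14.
Table: [—, —, 899, 241, —, —, 992, 333, 756, 451, 758, 780, —, —, 707, 355, —]

7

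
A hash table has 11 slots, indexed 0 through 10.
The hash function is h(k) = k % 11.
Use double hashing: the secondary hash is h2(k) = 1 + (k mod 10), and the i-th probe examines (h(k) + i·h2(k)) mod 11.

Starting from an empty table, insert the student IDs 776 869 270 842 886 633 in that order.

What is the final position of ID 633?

776 hashes to 6; slot 6 is free => place at 6.
869 hashes to 0; slot 0 is free => place at 0.
270 hashes to 6, h2=1; 6 taken => place at 7.
842 hashes to 6, h2=3; 6 taken => place at 9.
886 hashes to 6, h2=7; 6 taken => place at 2.
633 hashes to 6, h2=4; 6 taken => place at 10.
Table: [869, —, 886, —, —, —, 776, 270, —, 842, 633]

10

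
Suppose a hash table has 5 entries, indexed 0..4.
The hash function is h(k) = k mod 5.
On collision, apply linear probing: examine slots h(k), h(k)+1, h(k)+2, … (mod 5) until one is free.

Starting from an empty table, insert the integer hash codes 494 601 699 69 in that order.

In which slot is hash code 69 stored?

494: h=4 => slot 4
601: h=1 => slot 1
699: h=4, probe 4,0 => slot 0
69: h=4, probe 4,0,1,2 => slot 2
Table: [699, 601, 69, ∅, 494]

2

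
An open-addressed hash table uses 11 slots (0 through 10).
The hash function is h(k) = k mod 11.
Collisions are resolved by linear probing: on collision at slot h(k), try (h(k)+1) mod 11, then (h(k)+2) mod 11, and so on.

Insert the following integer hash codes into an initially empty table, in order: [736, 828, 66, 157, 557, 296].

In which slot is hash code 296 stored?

736: h=10 -> slot 10
828: h=3 -> slot 3
66: h=0 -> slot 0
157: h=3, probe 3,4 -> slot 4
557: h=7 -> slot 7
296: h=10, probe 10,0,1 -> slot 1
Table: [66, 296, -, 828, 157, -, -, 557, -, -, 736]

1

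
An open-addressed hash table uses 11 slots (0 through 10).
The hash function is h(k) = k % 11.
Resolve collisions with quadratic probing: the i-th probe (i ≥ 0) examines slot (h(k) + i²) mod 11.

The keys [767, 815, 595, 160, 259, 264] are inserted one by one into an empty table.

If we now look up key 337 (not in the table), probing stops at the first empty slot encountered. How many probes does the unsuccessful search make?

767 hashes to 8; slot 8 is free => place at 8.
815 hashes to 1; slot 1 is free => place at 1.
595 hashes to 1; 1 taken => place at 2.
160 hashes to 6; slot 6 is free => place at 6.
259 hashes to 6; 6 taken => place at 7.
264 hashes to 0; slot 0 is free => place at 0.
Table: [264, 815, 595, ., ., ., 160, 259, 767, ., .]
Lookup 337: h=7, probe 7,8,0,5 → slot 5 empty, not found.

4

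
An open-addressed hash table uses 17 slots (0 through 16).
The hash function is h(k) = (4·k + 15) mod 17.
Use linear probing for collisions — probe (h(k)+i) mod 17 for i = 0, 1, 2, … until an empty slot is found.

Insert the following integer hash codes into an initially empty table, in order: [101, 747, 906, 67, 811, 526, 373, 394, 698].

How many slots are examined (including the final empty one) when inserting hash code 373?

101 hashes to 11; slot 11 is free -> place at 11.
747 hashes to 11; 11 taken -> place at 12.
906 hashes to 1; slot 1 is free -> place at 1.
67 hashes to 11; 11,12 taken -> place at 13.
811 hashes to 12; 12,13 taken -> place at 14.
526 hashes to 11; 11,12,13,14 taken -> place at 15.
373 hashes to 11; 11,12,13,14,15 taken -> place at 16.
394 hashes to 10; slot 10 is free -> place at 10.
698 hashes to 2; slot 2 is free -> place at 2.
Table: [∅, 906, 698, ∅, ∅, ∅, ∅, ∅, ∅, ∅, 394, 101, 747, 67, 811, 526, 373]

6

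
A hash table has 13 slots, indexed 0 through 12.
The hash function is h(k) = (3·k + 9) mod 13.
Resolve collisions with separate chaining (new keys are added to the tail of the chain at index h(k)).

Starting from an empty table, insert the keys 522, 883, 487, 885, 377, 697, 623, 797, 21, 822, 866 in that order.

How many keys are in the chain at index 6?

Insert 522: h=2, bucket 2 empty → new chain.
Insert 883: h=6, bucket 6 empty → new chain.
Insert 487: h=1, bucket 1 empty → new chain.
Insert 885: h=12, bucket 12 empty → new chain.
Insert 377: h=9, bucket 9 empty → new chain.
Insert 697: h=7, bucket 7 empty → new chain.
Insert 623: h=6, bucket 6 nonempty → append to chain.
Insert 797: h=8, bucket 8 empty → new chain.
Insert 21: h=7, bucket 7 nonempty → append to chain.
Insert 822: h=5, bucket 5 empty → new chain.
Insert 866: h=7, bucket 7 nonempty → append to chain.
Final buckets:
0: _
1: 487
2: 522
3: _
4: _
5: 822
6: 883 -> 623
7: 697 -> 21 -> 866
8: 797
9: 377
10: _
11: _
12: 885

2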